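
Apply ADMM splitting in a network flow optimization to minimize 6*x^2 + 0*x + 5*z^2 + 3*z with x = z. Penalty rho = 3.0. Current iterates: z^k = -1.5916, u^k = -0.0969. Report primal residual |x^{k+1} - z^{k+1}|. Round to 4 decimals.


ADMM iteration with rho = 3.0, z^k = -1.5916, u^k = -0.0969
Step 1: x-update.
Minimize 6*x^2 + 0*x + (3.0/2)*(x + 1.5916 - 0.0969)^2
FOC: (2*6 + 3.0)*x = 0 + 3.0*(-1.5916 + 0.0969)
x^{k+1} = -0.2989
Step 2: z-update.
Minimize 5*z^2 + 3*z + (3.0/2)*(-0.2989 - z - 0.0969)^2
FOC: (2*5 + 3.0)*z = -3 + 3.0*(-0.2989 - 0.0969)
z^{k+1} = -0.3221
Step 3: u-update.
u^{k+1} = -0.0969 - 0.2989 + 0.3221 = -0.0737
Step 4: Primal residual = |-0.2989 + 0.3221| = 0.0232


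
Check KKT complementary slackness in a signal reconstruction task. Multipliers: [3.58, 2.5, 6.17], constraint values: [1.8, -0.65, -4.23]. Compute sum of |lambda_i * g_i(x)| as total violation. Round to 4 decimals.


KKT complementary slackness check:
lambda_1 * g_1 = 3.58 * 1.8 = 6.444
lambda_2 * g_2 = 2.5 * -0.65 = -1.625
lambda_3 * g_3 = 6.17 * -4.23 = -26.0991
Total violation = 6.444 + 1.625 + 26.0991 = 34.1681


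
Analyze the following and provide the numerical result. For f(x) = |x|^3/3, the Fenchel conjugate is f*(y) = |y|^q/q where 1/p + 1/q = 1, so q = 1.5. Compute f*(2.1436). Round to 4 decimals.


The conjugate exponent q satisfies 1/p + 1/q = 1.
p = 3, so q = 3/(3 - 1) = 1.5
|y|^q = 2.1436^1.5 = 3.1385
f*(2.1436) = 3.1385 / 1.5 = 2.0923


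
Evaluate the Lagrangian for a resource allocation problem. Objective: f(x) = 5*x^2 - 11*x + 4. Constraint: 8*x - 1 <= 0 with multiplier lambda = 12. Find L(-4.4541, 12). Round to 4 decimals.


Step 1: Evaluate f(x).
f(-4.4541) = 5*(-4.4541)^2 - 11*(-4.4541) + 4 = 152.1901
Step 2: Evaluate g(x).
g(-4.4541) = 8*-4.4541 - 1 = -36.6328
Step 3: Compute Lagrangian.
L = 152.1901 + 12*-36.6328 = -287.4035


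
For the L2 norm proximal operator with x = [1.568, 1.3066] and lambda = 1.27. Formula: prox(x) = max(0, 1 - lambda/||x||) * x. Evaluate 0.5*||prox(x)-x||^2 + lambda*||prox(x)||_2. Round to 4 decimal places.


Step 1: Compute ||x||.
||x|| = 2.041
Step 2: Compute scaling factor.
scale = max(0, 1 - 1.27/2.041) = 0.3778
Step 3: prox(x) = [0.5923, 0.4936]
||prox(x)|| = 0.771
Step 4: Proximal objective.
0.5*||prox-x||^2 = 0.8065
lambda*||prox|| = 0.9792
Total = 1.7857


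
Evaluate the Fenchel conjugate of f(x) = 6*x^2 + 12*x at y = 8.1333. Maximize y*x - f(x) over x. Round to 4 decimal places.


f*(y) = sup_x {y*x - a*x^2 - b*x} = sup_x {(y-b)*x - a*x^2}
FOC: (y - b) - 2a*x = 0 => x* = (y - b)/(2a)
x* = (8.1333 - 12)/(2*6) = -0.3222
f*(8.1333) = (y-b)^2/(4a) = (8.1333 - 12)^2/(4*6)
= 14.9514/24 = 0.623


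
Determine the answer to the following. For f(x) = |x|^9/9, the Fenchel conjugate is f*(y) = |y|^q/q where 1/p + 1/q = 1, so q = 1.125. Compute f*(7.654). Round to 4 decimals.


The conjugate exponent q satisfies 1/p + 1/q = 1.
p = 9, so q = 9/(9 - 1) = 1.125
|y|^q = 7.654^1.125 = 9.8713
f*(7.654) = 9.8713 / 1.125 = 8.7745


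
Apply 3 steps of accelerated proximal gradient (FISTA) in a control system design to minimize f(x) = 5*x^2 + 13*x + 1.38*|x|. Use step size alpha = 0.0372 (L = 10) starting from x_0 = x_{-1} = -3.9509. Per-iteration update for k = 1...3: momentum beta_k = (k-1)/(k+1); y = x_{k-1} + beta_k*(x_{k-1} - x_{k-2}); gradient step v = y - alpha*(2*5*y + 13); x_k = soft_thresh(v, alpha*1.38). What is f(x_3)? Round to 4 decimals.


FISTA on f(x) = 5*x^2 + 13*x + 1.38*|x|
L = 10, alpha = 0.0372
Iteration 1: beta = 0.0, y = -3.9509 + 0.0*(-3.9509 + 3.9509) = -3.9509
  grad(y) = -26.509, v = y - alpha*grad = -2.9648
  prox(v) = soft_thresh(-2.9648, 0.0513) = -2.9134
Iteration 2: beta = 0.3333, y = -2.9134 + 0.3333*(-2.9134 + 3.9509) = -2.5676
  grad(y) = -12.6761, v = y - alpha*grad = -2.0961
  prox(v) = soft_thresh(-2.0961, 0.0513) = -2.0447
Iteration 3: beta = 0.5, y = -2.0447 + 0.5*(-2.0447 + 2.9134) = -1.6104
  grad(y) = -3.1037, v = y - alpha*grad = -1.4949
  prox(v) = soft_thresh(-1.4949, 0.0513) = -1.4436
f(x_3) = 5*(-1.4436)^2 + 13*(-1.4436) + 1.38*|-1.4436| = -6.3548


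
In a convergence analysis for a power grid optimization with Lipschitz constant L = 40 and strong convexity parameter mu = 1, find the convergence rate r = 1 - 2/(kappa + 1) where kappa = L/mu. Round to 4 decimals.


Step 1: Compute the condition number.
kappa = L/mu = 40/1 = 40.0
Step 2: Compute the convergence rate.
r = 1 - 2/(kappa + 1) = 1 - 2*mu/(L + mu) = (L - mu)/(L + mu) = 39/41 = 0.9512


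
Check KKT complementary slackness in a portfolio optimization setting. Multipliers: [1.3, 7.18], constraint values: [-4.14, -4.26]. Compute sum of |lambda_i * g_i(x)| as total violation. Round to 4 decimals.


KKT complementary slackness check:
lambda_1 * g_1 = 1.3 * -4.14 = -5.382
lambda_2 * g_2 = 7.18 * -4.26 = -30.5868
Total violation = 5.382 + 30.5868 = 35.9688


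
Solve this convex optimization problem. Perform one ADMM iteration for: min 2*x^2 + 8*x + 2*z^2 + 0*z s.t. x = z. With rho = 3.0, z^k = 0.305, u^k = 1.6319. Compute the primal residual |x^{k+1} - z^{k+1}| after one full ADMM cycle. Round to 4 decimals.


ADMM iteration with rho = 3.0, z^k = 0.305, u^k = 1.6319
Step 1: x-update.
Minimize 2*x^2 + 8*x + (3.0/2)*(x - 0.305 + 1.6319)^2
FOC: (2*2 + 3.0)*x = -8 + 3.0*(0.305 - 1.6319)
x^{k+1} = -1.7115
Step 2: z-update.
Minimize 2*z^2 + 0*z + (3.0/2)*(-1.7115 - z + 1.6319)^2
FOC: (2*2 + 3.0)*z = 0 + 3.0*(-1.7115 + 1.6319)
z^{k+1} = -0.0341
Step 3: u-update.
u^{k+1} = 1.6319 - 1.7115 + 0.0341 = -0.0455
Step 4: Primal residual = |-1.7115 + 0.0341| = 1.6774


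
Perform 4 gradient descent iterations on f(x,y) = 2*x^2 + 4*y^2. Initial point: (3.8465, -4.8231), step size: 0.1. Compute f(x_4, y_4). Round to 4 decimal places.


Gradient descent on f(x,y) = 2*x^2 + 4*y^2.
Starting point: (3.8465, -4.8231), alpha = 0.1
Step 1: grad_x = 2*2*3.8465 = 15.386, grad_y = 2*4*-4.8231 = -38.5848
  x_1 = 3.8465 - 0.1*15.386 = 2.3079
  y_1 = -4.8231 - 0.1*-38.5848 = -0.9646
Step 2: grad_x = 2*2*2.3079 = 9.2316, grad_y = 2*4*-0.9646 = -7.717
  x_2 = 2.3079 - 0.1*9.2316 = 1.3847
  y_2 = -0.9646 - 0.1*-7.717 = -0.1929
Step 3: grad_x = 2*2*1.3847 = 5.539, grad_y = 2*4*-0.1929 = -1.5434
  x_3 = 1.3847 - 0.1*5.539 = 0.8308
  y_3 = -0.1929 - 0.1*-1.5434 = -0.0386
Step 4: grad_x = 2*2*0.8308 = 3.3234, grad_y = 2*4*-0.0386 = -0.3087
  x_4 = 0.8308 - 0.1*3.3234 = 0.4985
  y_4 = -0.0386 - 0.1*-0.3087 = -0.0077
f(0.4985, -0.0077) = 2*0.4985^2 + 4*(-0.0077)^2 = 0.4973


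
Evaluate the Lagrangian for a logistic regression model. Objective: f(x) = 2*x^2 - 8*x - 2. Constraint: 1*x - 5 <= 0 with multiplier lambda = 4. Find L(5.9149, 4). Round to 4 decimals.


Step 1: Evaluate f(x).
f(5.9149) = 2*5.9149^2 - 8*5.9149 - 2 = 20.6529
Step 2: Evaluate g(x).
g(5.9149) = 1*5.9149 - 5 = 0.9149
Step 3: Compute Lagrangian.
L = 20.6529 + 4*0.9149 = 24.3125


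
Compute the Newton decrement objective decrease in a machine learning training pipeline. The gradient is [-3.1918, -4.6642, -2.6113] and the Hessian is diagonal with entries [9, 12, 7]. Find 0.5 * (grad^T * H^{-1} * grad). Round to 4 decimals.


Step 1: H is diagonal, so H^(-1) * g = [-0.3546, -0.3887, -0.373].
Step 2: g^T H^(-1) g = sum_i g_i^2 / H_ii
  = (-3.1918)^2/9 + (-4.6642)^2/12 + (-2.6113)^2/7
  = 1.132 + 1.8129 + 0.9741 = 3.919
Step 3: Objective decrease = 0.5 * g^T H^(-1) g = 1.9595


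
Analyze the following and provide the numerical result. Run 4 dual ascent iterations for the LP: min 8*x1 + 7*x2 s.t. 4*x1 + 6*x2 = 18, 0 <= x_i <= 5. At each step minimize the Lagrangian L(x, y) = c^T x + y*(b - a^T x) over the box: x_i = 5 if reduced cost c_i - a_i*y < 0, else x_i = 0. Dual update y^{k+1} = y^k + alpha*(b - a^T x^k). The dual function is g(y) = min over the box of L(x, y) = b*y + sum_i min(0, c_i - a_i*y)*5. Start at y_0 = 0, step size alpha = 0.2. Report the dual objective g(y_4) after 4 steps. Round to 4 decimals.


Dual ascent for LP: min 8*x1 + 7*x2, 4*x1 + 6*x2 = 18, 0 <= x_i <= 5
Step 1: y^k = 0.0, reduced costs: (8.0, 7.0)
  x^k = (0.0, 0.0), subgradient = b - a^T x = 18.0
  y^{k+1} = 0.0 + 0.2*18.0 = 3.6
Step 2: y^k = 3.6, reduced costs: (-6.4, -14.6)
  x^k = (5.0, 5.0), subgradient = b - a^T x = -32.0
  y^{k+1} = 3.6 + 0.2*-32.0 = -2.8
Step 3: y^k = -2.8, reduced costs: (19.2, 23.8)
  x^k = (0.0, 0.0), subgradient = b - a^T x = 18.0
  y^{k+1} = -2.8 + 0.2*18.0 = 0.8
Step 4: y^k = 0.8, reduced costs: (4.8, 2.2)
  x^k = (0.0, 0.0), subgradient = b - a^T x = 18.0
  y^{k+1} = 0.8 + 0.2*18.0 = 4.4
Dual objective at y_4 = 4.4: reduced costs (-9.6, -19.4), box minimizer x = (5.0, 5.0)
g(y_4) = b*y + (c1 - a1*y)*x1 + (c2 - a2*y)*x2 = 18*4.4 + (-9.6)*5.0 + (-19.4)*5.0 = 79.2 - 48.0 - 97.0 = -65.8


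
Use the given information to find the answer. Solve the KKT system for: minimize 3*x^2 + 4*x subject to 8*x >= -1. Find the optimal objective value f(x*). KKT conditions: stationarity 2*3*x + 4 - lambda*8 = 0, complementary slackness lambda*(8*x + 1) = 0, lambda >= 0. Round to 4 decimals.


Step 1: Try lambda = 0 (constraint inactive).
x_unc = -4/(2*3) = -0.6667
Check: 8*-0.6667 = -5.3336 < -1 -- violated!
Step 2: Constraint must be active: 8*x = -1
x* = -1/8 = -0.125
lambda = (2*3*(-0.125) + 4)/8 = 0.4063
Step 3: Compute optimal value.
f(x*) = 3*(-0.125)^2 + 4*(-0.125) = -0.4531


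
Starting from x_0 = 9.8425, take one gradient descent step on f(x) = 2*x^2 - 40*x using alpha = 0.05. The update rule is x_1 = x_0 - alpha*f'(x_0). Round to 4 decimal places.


We compute the gradient at x_0 and apply the update.
f'(x) = 4*x - 40
f'(9.8425) = 4*9.8425 - 40 = -0.63
x_1 = 9.8425 - 0.05*-0.63 = 9.874


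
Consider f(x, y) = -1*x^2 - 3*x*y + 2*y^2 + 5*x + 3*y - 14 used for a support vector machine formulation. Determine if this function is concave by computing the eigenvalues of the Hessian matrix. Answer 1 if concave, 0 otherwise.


The Hessian of f(x,y) = -1*x^2 - 3*x*y + 2*y^2 + 5*x + 3*y - 14 is:
H = [[-2, -3], [-3, 4]]
Trace = -2 + 4 = 2
Determinant = -2*4 - (-3)^2 = -17
Discriminant = (2)^2 - 4*-17 = 72.0
Eigenvalues: lambda_1 = -3.2426, lambda_2 = 5.2426
The function is not concave.

0


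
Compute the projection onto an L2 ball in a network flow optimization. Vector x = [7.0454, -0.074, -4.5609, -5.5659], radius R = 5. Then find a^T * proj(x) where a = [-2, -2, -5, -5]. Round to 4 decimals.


Step 1: Compute ||x|| (intermediates to 6 decimals).
||x|| = sqrt(7.0454^2 + (-0.074)^2 + (-4.5609)^2 + (-5.5659)^2) = 10.070958
Step 2: Project.
Since ||x|| > R, scale = R/||x|| = 5/10.070958 = 0.496477, proj(x) = scale * x
proj(x) = [3.497879, -0.036739, -2.264382, -2.763341]
Step 3: Dot product.
a^T * proj(x) = -2*3.497879 - 2*(-0.036739) - 5*(-2.264382) - 5*(-2.763341) = 18.2163


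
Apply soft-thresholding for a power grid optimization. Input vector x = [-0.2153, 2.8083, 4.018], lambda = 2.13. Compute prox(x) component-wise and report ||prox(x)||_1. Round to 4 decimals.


Soft-thresholding with lambda = 2.13:
prox(-0.2153) = sign(-0.2153)*max(|-0.2153| - 2.13, 0) = 0.0
prox(2.8083) = sign(2.8083)*max(|2.8083| - 2.13, 0) = 0.6783
prox(4.018) = sign(4.018)*max(|4.018| - 2.13, 0) = 1.888
prox(x) = [0.0, 0.6783, 1.888]
||prox(x)||_1 = 0.0 + 0.6783 + 1.888 = 2.5663


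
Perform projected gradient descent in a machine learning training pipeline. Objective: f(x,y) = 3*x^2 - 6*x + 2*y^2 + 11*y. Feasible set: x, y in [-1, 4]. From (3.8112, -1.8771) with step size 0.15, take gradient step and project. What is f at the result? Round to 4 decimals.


Step 1: Compute gradient at (3.8112, -1.8771).
grad_x = 2*3*3.8112 - 6 = 16.8672
grad_y = 2*2*-1.8771 + 11 = 3.4916
Step 2: Gradient step.
x_raw = 3.8112 - 0.15*16.8672 = 1.2811
y_raw = -1.8771 - 0.15*3.4916 = -2.4008
Step 3: Project onto [-1, 4].
x_proj = clip(1.2811) = 1.2811
y_proj = clip(-2.4008) = -1.0
Step 4: Evaluate f.
f(1.2811, -1.0) = -11.7629


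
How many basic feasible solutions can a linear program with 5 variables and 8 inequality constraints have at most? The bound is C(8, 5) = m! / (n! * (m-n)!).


Each vertex corresponds to some choice of n active constraints out of m, so the number of vertices is at most C(m, n) = m! / (n!(m-n)!).
m = 8, n = 5
Numerator: 8 * 7 * 6 * 5 * 4
Denominator: 5! = 120
C(8, 5) = 56


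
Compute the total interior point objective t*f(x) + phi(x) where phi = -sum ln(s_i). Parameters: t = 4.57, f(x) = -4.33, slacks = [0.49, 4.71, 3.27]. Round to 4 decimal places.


Step 1: Compute log-barrier.
ln values: [-0.7133, 1.5497, 1.1848]
phi = -(-0.7133 + 1.5497 + 1.1848) = -2.0211
Step 2: Compute augmented objective.
t*f(x) = 4.57*-4.33 = -19.7881
Total = -19.7881 - 2.0211 = -21.8092


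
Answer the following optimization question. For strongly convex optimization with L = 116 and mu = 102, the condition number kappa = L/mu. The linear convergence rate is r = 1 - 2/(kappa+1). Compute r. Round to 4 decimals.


Step 1: Compute the condition number.
kappa = L/mu = 116/102 = 1.1373
Step 2: Compute the convergence rate.
r = 1 - 2/(kappa + 1) = 1 - 2*mu/(L + mu) = (L - mu)/(L + mu) = 14/218 = 0.0642


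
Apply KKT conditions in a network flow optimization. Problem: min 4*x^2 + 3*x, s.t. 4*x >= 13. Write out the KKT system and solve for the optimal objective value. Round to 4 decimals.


Step 1: Try lambda = 0 (constraint inactive).
x_unc = -3/(2*4) = -0.375
Check: 4*-0.375 = -1.5 < 13 -- violated!
Step 2: Constraint must be active: 4*x = 13
x* = 13/4 = 3.25
lambda = (2*4*3.25 + 3)/4 = 7.25
Step 3: Compute optimal value.
f(x*) = 4*3.25^2 + 3*3.25 = 52.0


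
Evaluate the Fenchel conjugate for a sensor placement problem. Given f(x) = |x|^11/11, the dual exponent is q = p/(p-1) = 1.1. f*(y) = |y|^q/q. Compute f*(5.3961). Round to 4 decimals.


The conjugate exponent q satisfies 1/p + 1/q = 1.
p = 11, so q = 11/(11 - 1) = 1.1
|y|^q = 5.3961^1.1 = 6.3869
f*(5.3961) = 6.3869 / 1.1 = 5.8062


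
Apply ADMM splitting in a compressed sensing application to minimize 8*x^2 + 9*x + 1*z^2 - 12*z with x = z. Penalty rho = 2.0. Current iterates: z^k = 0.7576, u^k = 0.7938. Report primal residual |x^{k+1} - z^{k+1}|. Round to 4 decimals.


ADMM iteration with rho = 2.0, z^k = 0.7576, u^k = 0.7938
Step 1: x-update.
Minimize 8*x^2 + 9*x + (2.0/2)*(x - 0.7576 + 0.7938)^2
FOC: (2*8 + 2.0)*x = -9 + 2.0*(0.7576 - 0.7938)
x^{k+1} = -0.504
Step 2: z-update.
Minimize 1*z^2 - 12*z + (2.0/2)*(-0.504 - z + 0.7938)^2
FOC: (2*1 + 2.0)*z = 12 + 2.0*(-0.504 + 0.7938)
z^{k+1} = 3.1449
Step 3: u-update.
u^{k+1} = 0.7938 - 0.504 - 3.1449 = -2.8551
Step 4: Primal residual = |-0.504 - 3.1449| = 3.6489


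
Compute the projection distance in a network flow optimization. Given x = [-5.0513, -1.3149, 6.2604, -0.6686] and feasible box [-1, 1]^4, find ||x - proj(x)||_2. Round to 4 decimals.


Project each component onto [-1, 1].
clip(-5.0513) = -1.0, clip(-1.3149) = -1.0, clip(6.2604) = 1.0, clip(-0.6686) = -0.6686
Projection = [-1.0, -1.0, 1.0, -0.6686]
Squared diffs: [16.413, 0.0992, 27.6718, 0.0]
Distance = sqrt(44.184) = 6.6471


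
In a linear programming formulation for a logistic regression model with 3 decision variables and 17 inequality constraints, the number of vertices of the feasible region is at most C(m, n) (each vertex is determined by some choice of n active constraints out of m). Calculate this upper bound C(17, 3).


Each vertex corresponds to some choice of n active constraints out of m, so the number of vertices is at most C(m, n) = m! / (n!(m-n)!).
m = 17, n = 3
Numerator: 17 * 16 * 15
Denominator: 3! = 6
C(17, 3) = 680


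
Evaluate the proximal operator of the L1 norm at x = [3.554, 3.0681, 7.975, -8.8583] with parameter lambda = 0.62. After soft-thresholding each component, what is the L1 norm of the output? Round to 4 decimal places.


Soft-thresholding with lambda = 0.62:
prox(3.554) = sign(3.554)*max(|3.554| - 0.62, 0) = 2.934
prox(3.0681) = sign(3.0681)*max(|3.0681| - 0.62, 0) = 2.4481
prox(7.975) = sign(7.975)*max(|7.975| - 0.62, 0) = 7.355
prox(-8.8583) = sign(-8.8583)*max(|-8.8583| - 0.62, 0) = -8.2383
prox(x) = [2.934, 2.4481, 7.355, -8.2383]
||prox(x)||_1 = 2.934 + 2.4481 + 7.355 + 8.2383 = 20.9754


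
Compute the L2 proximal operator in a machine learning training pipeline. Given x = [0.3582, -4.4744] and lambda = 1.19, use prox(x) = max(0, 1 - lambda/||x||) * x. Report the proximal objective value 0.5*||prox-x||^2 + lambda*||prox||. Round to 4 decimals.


Step 1: Compute ||x||.
||x|| = 4.4887
Step 2: Compute scaling factor.
scale = max(0, 1 - 1.19/4.4887) = 0.7349
Step 3: prox(x) = [0.2632, -3.2882]
||prox(x)|| = 3.2987
Step 4: Proximal objective.
0.5*||prox-x||^2 = 0.7081
lambda*||prox|| = 3.9255
Total = 4.6335


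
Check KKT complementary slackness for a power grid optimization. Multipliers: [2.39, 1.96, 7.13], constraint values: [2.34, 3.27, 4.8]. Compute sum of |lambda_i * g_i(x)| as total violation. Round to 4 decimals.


KKT complementary slackness check:
lambda_1 * g_1 = 2.39 * 2.34 = 5.5926
lambda_2 * g_2 = 1.96 * 3.27 = 6.4092
lambda_3 * g_3 = 7.13 * 4.8 = 34.224
Total violation = 5.5926 + 6.4092 + 34.224 = 46.2258


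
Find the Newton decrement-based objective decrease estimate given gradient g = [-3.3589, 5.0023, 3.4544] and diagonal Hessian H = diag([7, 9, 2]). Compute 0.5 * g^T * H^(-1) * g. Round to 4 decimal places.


Step 1: H is diagonal, so H^(-1) * g = [-0.4798, 0.5558, 1.7272].
Step 2: g^T H^(-1) g = sum_i g_i^2 / H_ii
  = (-3.3589)^2/7 + (5.0023)^2/9 + (3.4544)^2/2
  = 1.6117 + 2.7803 + 5.9664 = 10.3585
Step 3: Objective decrease = 0.5 * g^T H^(-1) g = 5.1793


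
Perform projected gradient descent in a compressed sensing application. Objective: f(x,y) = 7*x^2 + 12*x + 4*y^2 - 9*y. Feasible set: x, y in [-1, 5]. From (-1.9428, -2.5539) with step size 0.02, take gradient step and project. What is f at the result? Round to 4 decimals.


Step 1: Compute gradient at (-1.9428, -2.5539).
grad_x = 2*7*-1.9428 + 12 = -15.1992
grad_y = 2*4*-2.5539 - 9 = -29.4312
Step 2: Gradient step.
x_raw = -1.9428 - 0.02*-15.1992 = -1.6388
y_raw = -2.5539 - 0.02*-29.4312 = -1.9653
Step 3: Project onto [-1, 5].
x_proj = clip(-1.6388) = -1.0
y_proj = clip(-1.9653) = -1.0
Step 4: Evaluate f.
f(-1.0, -1.0) = 8.0


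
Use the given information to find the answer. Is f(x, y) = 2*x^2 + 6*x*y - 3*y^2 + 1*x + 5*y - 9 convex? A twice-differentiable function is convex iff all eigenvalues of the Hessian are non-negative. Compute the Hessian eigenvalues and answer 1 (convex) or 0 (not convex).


The Hessian of f(x,y) = 2*x^2 + 6*x*y - 3*y^2 + 1*x + 5*y - 9 is:
H = [[4, 6], [6, -6]]
Trace = 4 - 6 = -2
Determinant = 4*-6 - (6)^2 = -60
Discriminant = (-2)^2 - 4*-60 = 244.0
Eigenvalues: lambda_1 = -8.8102, lambda_2 = 6.8102
The function is not convex.

0


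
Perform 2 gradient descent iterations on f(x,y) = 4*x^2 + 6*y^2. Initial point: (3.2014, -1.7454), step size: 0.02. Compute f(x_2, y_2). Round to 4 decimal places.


Gradient descent on f(x,y) = 4*x^2 + 6*y^2.
Starting point: (3.2014, -1.7454), alpha = 0.02
Step 1: grad_x = 2*4*3.2014 = 25.6112, grad_y = 2*6*-1.7454 = -20.9448
  x_1 = 3.2014 - 0.02*25.6112 = 2.6892
  y_1 = -1.7454 - 0.02*-20.9448 = -1.3265
Step 2: grad_x = 2*4*2.6892 = 21.5134, grad_y = 2*6*-1.3265 = -15.918
  x_2 = 2.6892 - 0.02*21.5134 = 2.2589
  y_2 = -1.3265 - 0.02*-15.918 = -1.0081
f(2.2589, -1.0081) = 4*2.2589^2 + 6*(-1.0081)^2 = 26.5088


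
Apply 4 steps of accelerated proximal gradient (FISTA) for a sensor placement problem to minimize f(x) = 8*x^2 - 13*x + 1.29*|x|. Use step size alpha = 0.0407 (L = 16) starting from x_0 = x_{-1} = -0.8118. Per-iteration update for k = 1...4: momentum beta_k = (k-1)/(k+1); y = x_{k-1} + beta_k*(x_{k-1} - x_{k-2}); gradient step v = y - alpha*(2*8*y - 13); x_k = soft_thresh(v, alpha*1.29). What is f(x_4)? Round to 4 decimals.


FISTA on f(x) = 8*x^2 - 13*x + 1.29*|x|
L = 16, alpha = 0.0407
Iteration 1: beta = 0.0, y = -0.8118 + 0.0*(-0.8118 + 0.8118) = -0.8118
  grad(y) = -25.9888, v = y - alpha*grad = 0.2459
  prox(v) = soft_thresh(0.2459, 0.0525) = 0.1934
Iteration 2: beta = 0.3333, y = 0.1934 + 0.3333*(0.1934 + 0.8118) = 0.5285
  grad(y) = -4.5437, v = y - alpha*grad = 0.7134
  prox(v) = soft_thresh(0.7134, 0.0525) = 0.6609
Iteration 3: beta = 0.5, y = 0.6609 + 0.5*(0.6609 - 0.1934) = 0.8947
  grad(y) = 1.3152, v = y - alpha*grad = 0.8412
  prox(v) = soft_thresh(0.8412, 0.0525) = 0.7887
Iteration 4: beta = 0.6, y = 0.7887 + 0.6*(0.7887 - 0.6609) = 0.8653
  grad(y) = 0.8448, v = y - alpha*grad = 0.8309
  prox(v) = soft_thresh(0.8309, 0.0525) = 0.7784
f(x_4) = 8*0.7784^2 - 13*0.7784 + 1.29*|0.7784| = -4.2678


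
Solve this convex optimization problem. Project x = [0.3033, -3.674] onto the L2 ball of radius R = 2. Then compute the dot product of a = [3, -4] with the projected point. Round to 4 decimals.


Step 1: Compute ||x|| (intermediates to 6 decimals).
||x|| = sqrt(0.3033^2 + (-3.674)^2) = 3.686498
Step 2: Project.
Since ||x|| > R, scale = R/||x|| = 2/3.686498 = 0.54252, proj(x) = scale * x
proj(x) = [0.164546, -1.993218]
Step 3: Dot product.
a^T * proj(x) = 3*0.164546 - 4*(-1.993218) = 8.4665


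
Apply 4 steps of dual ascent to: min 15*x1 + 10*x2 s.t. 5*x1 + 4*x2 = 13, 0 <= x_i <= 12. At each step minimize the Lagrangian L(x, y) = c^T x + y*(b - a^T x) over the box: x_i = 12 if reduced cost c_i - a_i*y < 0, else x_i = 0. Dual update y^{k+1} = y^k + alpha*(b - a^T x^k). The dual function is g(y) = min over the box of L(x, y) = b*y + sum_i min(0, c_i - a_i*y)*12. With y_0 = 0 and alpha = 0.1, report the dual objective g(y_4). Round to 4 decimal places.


Dual ascent for LP: min 15*x1 + 10*x2, 5*x1 + 4*x2 = 13, 0 <= x_i <= 12
Step 1: y^k = 0.0, reduced costs: (15.0, 10.0)
  x^k = (0.0, 0.0), subgradient = b - a^T x = 13.0
  y^{k+1} = 0.0 + 0.1*13.0 = 1.3
Step 2: y^k = 1.3, reduced costs: (8.5, 4.8)
  x^k = (0.0, 0.0), subgradient = b - a^T x = 13.0
  y^{k+1} = 1.3 + 0.1*13.0 = 2.6
Step 3: y^k = 2.6, reduced costs: (2.0, -0.4)
  x^k = (0.0, 12.0), subgradient = b - a^T x = -35.0
  y^{k+1} = 2.6 + 0.1*-35.0 = -0.9
Step 4: y^k = -0.9, reduced costs: (19.5, 13.6)
  x^k = (0.0, 0.0), subgradient = b - a^T x = 13.0
  y^{k+1} = -0.9 + 0.1*13.0 = 0.4
Dual objective at y_4 = 0.4: reduced costs (13.0, 8.4), box minimizer x = (0.0, 0.0)
g(y_4) = b*y + (c1 - a1*y)*x1 + (c2 - a2*y)*x2 = 13*0.4 + 13.0*0.0 + 8.4*0.0 = 5.2 + 0.0 + 0.0 = 5.2


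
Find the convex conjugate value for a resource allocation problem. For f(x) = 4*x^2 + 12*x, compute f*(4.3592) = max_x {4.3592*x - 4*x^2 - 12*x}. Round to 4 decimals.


f*(y) = sup_x {y*x - a*x^2 - b*x} = sup_x {(y-b)*x - a*x^2}
FOC: (y - b) - 2a*x = 0 => x* = (y - b)/(2a)
x* = (4.3592 - 12)/(2*4) = -0.9551
f*(4.3592) = (y-b)^2/(4a) = (4.3592 - 12)^2/(4*4)
= 58.3818/16 = 3.6489


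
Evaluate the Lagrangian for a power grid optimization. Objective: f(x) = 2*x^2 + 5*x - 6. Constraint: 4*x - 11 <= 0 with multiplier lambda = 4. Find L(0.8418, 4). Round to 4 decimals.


Step 1: Evaluate f(x).
f(0.8418) = 2*0.8418^2 + 5*0.8418 - 6 = -0.3737
Step 2: Evaluate g(x).
g(0.8418) = 4*0.8418 - 11 = -7.6328
Step 3: Compute Lagrangian.
L = -0.3737 + 4*-7.6328 = -30.9049


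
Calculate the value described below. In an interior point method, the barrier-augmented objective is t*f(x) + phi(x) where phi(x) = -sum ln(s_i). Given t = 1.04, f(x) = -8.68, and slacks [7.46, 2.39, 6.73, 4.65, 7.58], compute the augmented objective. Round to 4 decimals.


Step 1: Compute log-barrier.
ln values: [2.0096, 0.8713, 1.9066, 1.5369, 2.0255]
phi = -(2.0096 + 0.8713 + 1.9066 + 1.5369 + 2.0255) = -8.3498
Step 2: Compute augmented objective.
t*f(x) = 1.04*-8.68 = -9.0272
Total = -9.0272 - 8.3498 = -17.377


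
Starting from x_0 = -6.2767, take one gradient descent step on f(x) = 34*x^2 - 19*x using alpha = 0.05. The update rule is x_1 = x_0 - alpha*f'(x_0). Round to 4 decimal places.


We compute the gradient at x_0 and apply the update.
f'(x) = 68*x - 19
f'(-6.2767) = 68*-6.2767 - 19 = -445.8156
x_1 = -6.2767 - 0.05*-445.8156 = 16.0141


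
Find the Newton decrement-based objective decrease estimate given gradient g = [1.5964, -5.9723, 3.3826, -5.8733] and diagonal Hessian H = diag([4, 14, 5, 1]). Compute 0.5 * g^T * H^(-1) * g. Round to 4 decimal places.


Step 1: H is diagonal, so H^(-1) * g = [0.3991, -0.4266, 0.6765, -5.8733].
Step 2: g^T H^(-1) g = sum_i g_i^2 / H_ii
  = (1.5964)^2/4 + (-5.9723)^2/14 + (3.3826)^2/5 + (-5.8733)^2/1
  = 0.6371 + 2.5477 + 2.2884 + 34.4957 = 39.9689
Step 3: Objective decrease = 0.5 * g^T H^(-1) g = 19.9845


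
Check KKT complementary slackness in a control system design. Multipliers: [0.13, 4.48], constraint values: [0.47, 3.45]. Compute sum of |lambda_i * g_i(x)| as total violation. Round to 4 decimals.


KKT complementary slackness check:
lambda_1 * g_1 = 0.13 * 0.47 = 0.0611
lambda_2 * g_2 = 4.48 * 3.45 = 15.456
Total violation = 0.0611 + 15.456 = 15.5171


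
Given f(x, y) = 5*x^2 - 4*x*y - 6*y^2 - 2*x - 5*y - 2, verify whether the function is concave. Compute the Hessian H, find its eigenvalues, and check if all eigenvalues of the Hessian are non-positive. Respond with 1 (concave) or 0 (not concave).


The Hessian of f(x,y) = 5*x^2 - 4*x*y - 6*y^2 - 2*x - 5*y - 2 is:
H = [[10, -4], [-4, -12]]
Trace = 10 - 12 = -2
Determinant = 10*-12 - (-4)^2 = -136
Discriminant = (-2)^2 - 4*-136 = 548.0
Eigenvalues: lambda_1 = -12.7047, lambda_2 = 10.7047
The function is not concave.

0


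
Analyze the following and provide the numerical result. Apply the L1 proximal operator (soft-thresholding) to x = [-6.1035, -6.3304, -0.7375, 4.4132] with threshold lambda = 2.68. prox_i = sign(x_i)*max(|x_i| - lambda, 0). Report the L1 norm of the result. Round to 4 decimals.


Soft-thresholding with lambda = 2.68:
prox(-6.1035) = sign(-6.1035)*max(|-6.1035| - 2.68, 0) = -3.4235
prox(-6.3304) = sign(-6.3304)*max(|-6.3304| - 2.68, 0) = -3.6504
prox(-0.7375) = sign(-0.7375)*max(|-0.7375| - 2.68, 0) = 0.0
prox(4.4132) = sign(4.4132)*max(|4.4132| - 2.68, 0) = 1.7332
prox(x) = [-3.4235, -3.6504, 0.0, 1.7332]
||prox(x)||_1 = 3.4235 + 3.6504 + 0.0 + 1.7332 = 8.8071


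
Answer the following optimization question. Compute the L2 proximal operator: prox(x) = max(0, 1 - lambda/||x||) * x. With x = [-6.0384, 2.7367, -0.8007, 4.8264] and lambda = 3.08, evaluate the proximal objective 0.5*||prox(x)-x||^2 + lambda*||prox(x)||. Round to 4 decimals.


Step 1: Compute ||x||.
||x|| = 8.2394
Step 2: Compute scaling factor.
scale = max(0, 1 - 3.08/8.2394) = 0.6262
Step 3: prox(x) = [-3.7812, 1.7137, -0.5014, 3.0222]
||prox(x)|| = 5.1594
Step 4: Proximal objective.
0.5*||prox-x||^2 = 4.7432
lambda*||prox|| = 15.891
Total = 20.634


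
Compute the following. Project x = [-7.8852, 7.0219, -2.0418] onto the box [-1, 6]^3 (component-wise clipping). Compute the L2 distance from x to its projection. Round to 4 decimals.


Project each component onto [-1, 6].
clip(-7.8852) = -1.0, clip(7.0219) = 6.0, clip(-2.0418) = -1.0
Projection = [-1.0, 6.0, -1.0]
Squared diffs: [47.406, 1.0443, 1.0853]
Distance = sqrt(49.5356) = 7.0382


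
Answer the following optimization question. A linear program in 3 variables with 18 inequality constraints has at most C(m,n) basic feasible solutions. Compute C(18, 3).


Each vertex corresponds to some choice of n active constraints out of m, so the number of vertices is at most C(m, n) = m! / (n!(m-n)!).
m = 18, n = 3
Numerator: 18 * 17 * 16
Denominator: 3! = 6
C(18, 3) = 816


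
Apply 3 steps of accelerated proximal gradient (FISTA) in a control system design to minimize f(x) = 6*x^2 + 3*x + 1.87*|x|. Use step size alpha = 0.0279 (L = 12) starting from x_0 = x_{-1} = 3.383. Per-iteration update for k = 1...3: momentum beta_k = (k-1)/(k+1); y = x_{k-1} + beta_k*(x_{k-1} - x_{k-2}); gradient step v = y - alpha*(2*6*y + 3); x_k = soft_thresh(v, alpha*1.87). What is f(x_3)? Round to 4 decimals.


FISTA on f(x) = 6*x^2 + 3*x + 1.87*|x|
L = 12, alpha = 0.0279
Iteration 1: beta = 0.0, y = 3.383 + 0.0*(3.383 - 3.383) = 3.383
  grad(y) = 43.596, v = y - alpha*grad = 2.1667
  prox(v) = soft_thresh(2.1667, 0.0522) = 2.1145
Iteration 2: beta = 0.3333, y = 2.1145 + 0.3333*(2.1145 - 3.383) = 1.6917
  grad(y) = 23.3, v = y - alpha*grad = 1.0416
  prox(v) = soft_thresh(1.0416, 0.0522) = 0.9894
Iteration 3: beta = 0.5, y = 0.9894 + 0.5*(0.9894 - 2.1145) = 0.4269
  grad(y) = 8.1226, v = y - alpha*grad = 0.2003
  prox(v) = soft_thresh(0.2003, 0.0522) = 0.1481
f(x_3) = 6*0.1481^2 + 3*0.1481 + 1.87*|0.1481| = 0.8528


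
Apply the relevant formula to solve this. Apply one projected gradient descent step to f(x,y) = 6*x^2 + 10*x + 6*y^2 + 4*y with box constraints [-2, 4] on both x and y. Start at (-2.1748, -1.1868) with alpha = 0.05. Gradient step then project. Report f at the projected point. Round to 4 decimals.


Step 1: Compute gradient at (-2.1748, -1.1868).
grad_x = 2*6*-2.1748 + 10 = -16.0976
grad_y = 2*6*-1.1868 + 4 = -10.2416
Step 2: Gradient step.
x_raw = -2.1748 - 0.05*-16.0976 = -1.3699
y_raw = -1.1868 - 0.05*-10.2416 = -0.6747
Step 3: Project onto [-2, 4].
x_proj = clip(-1.3699) = -1.3699
y_proj = clip(-0.6747) = -0.6747
Step 4: Evaluate f.
f(-1.3699, -0.6747) = -2.4065


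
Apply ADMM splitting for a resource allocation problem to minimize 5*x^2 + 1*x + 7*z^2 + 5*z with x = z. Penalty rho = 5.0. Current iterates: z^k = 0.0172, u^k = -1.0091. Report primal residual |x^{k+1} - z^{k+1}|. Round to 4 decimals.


ADMM iteration with rho = 5.0, z^k = 0.0172, u^k = -1.0091
Step 1: x-update.
Minimize 5*x^2 + 1*x + (5.0/2)*(x - 0.0172 - 1.0091)^2
FOC: (2*5 + 5.0)*x = -1 + 5.0*(0.0172 + 1.0091)
x^{k+1} = 0.2754
Step 2: z-update.
Minimize 7*z^2 + 5*z + (5.0/2)*(0.2754 - z - 1.0091)^2
FOC: (2*7 + 5.0)*z = -5 + 5.0*(0.2754 - 1.0091)
z^{k+1} = -0.4562
Step 3: u-update.
u^{k+1} = -1.0091 + 0.2754 + 0.4562 = -0.2774
Step 4: Primal residual = |0.2754 + 0.4562| = 0.7317


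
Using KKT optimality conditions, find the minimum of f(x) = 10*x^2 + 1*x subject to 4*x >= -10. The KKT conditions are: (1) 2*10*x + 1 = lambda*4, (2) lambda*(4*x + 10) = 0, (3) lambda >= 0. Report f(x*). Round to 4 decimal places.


Step 1: Try lambda = 0 (constraint inactive).
Stationarity: 2*10*x + 1 = 0
x* = -1/(2*10) = -0.05
Check constraint: 4*-0.05 = -0.2 >= -10 -- satisfied.
Step 2: Compute optimal value.
f(x*) = 10*(-0.05)^2 + 1*(-0.05) = -0.025


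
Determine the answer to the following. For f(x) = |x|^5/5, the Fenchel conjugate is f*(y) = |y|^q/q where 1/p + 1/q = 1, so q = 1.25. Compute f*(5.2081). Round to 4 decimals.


The conjugate exponent q satisfies 1/p + 1/q = 1.
p = 5, so q = 5/(5 - 1) = 1.25
|y|^q = 5.2081^1.25 = 7.8677
f*(5.2081) = 7.8677 / 1.25 = 6.2942


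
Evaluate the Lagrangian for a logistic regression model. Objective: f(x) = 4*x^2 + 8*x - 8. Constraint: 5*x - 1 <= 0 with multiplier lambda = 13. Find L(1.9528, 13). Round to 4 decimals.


Step 1: Evaluate f(x).
f(1.9528) = 4*1.9528^2 + 8*1.9528 - 8 = 22.8761
Step 2: Evaluate g(x).
g(1.9528) = 5*1.9528 - 1 = 8.764
Step 3: Compute Lagrangian.
L = 22.8761 + 13*8.764 = 136.8081


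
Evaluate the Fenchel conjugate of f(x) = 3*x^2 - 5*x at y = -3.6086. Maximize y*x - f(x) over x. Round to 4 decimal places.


f*(y) = sup_x {y*x - a*x^2 - b*x} = sup_x {(y-b)*x - a*x^2}
FOC: (y - b) - 2a*x = 0 => x* = (y - b)/(2a)
x* = (-3.6086 + 5)/(2*3) = 0.2319
f*(-3.6086) = (y-b)^2/(4a) = (-3.6086 + 5)^2/(4*3)
= 1.936/12 = 0.1613


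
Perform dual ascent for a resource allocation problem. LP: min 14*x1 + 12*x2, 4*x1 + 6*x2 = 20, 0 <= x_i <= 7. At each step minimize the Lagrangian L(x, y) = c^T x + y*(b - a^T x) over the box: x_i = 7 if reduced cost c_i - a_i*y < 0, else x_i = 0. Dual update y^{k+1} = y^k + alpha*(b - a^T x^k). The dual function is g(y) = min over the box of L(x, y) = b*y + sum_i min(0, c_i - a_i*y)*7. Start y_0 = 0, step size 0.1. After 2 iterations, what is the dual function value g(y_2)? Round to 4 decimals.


Dual ascent for LP: min 14*x1 + 12*x2, 4*x1 + 6*x2 = 20, 0 <= x_i <= 7
Step 1: y^k = 0.0, reduced costs: (14.0, 12.0)
  x^k = (0.0, 0.0), subgradient = b - a^T x = 20.0
  y^{k+1} = 0.0 + 0.1*20.0 = 2.0
Step 2: y^k = 2.0, reduced costs: (6.0, 0.0)
  x^k = (0.0, 0.0), subgradient = b - a^T x = 20.0
  y^{k+1} = 2.0 + 0.1*20.0 = 4.0
Dual objective at y_2 = 4.0: reduced costs (-2.0, -12.0), box minimizer x = (7.0, 7.0)
g(y_2) = b*y + (c1 - a1*y)*x1 + (c2 - a2*y)*x2 = 20*4.0 + (-2.0)*7.0 + (-12.0)*7.0 = 80.0 - 14.0 - 84.0 = -18.0


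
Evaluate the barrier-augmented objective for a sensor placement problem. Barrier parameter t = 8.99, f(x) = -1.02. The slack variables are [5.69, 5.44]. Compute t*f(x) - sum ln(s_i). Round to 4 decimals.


Step 1: Compute log-barrier.
ln values: [1.7387, 1.6938]
phi = -(1.7387 + 1.6938) = -3.4325
Step 2: Compute augmented objective.
t*f(x) = 8.99*-1.02 = -9.1698
Total = -9.1698 - 3.4325 = -12.6023


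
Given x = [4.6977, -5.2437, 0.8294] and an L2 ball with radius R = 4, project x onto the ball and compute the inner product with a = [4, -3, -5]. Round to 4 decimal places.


Step 1: Compute ||x|| (intermediates to 6 decimals).
||x|| = sqrt(4.6977^2 + (-5.2437)^2 + 0.8294^2) = 7.088912
Step 2: Project.
Since ||x|| > R, scale = R/||x|| = 4/7.088912 = 0.564261, proj(x) = scale * x
proj(x) = [2.650729, -2.958815, 0.467998]
Step 3: Dot product.
a^T * proj(x) = 4*2.650729 - 3*(-2.958815) - 5*0.467998 = 17.1394


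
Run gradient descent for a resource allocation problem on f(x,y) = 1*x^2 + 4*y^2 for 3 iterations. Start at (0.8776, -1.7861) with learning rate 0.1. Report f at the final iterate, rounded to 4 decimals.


Gradient descent on f(x,y) = 1*x^2 + 4*y^2.
Starting point: (0.8776, -1.7861), alpha = 0.1
Step 1: grad_x = 2*1*0.8776 = 1.7552, grad_y = 2*4*-1.7861 = -14.2888
  x_1 = 0.8776 - 0.1*1.7552 = 0.7021
  y_1 = -1.7861 - 0.1*-14.2888 = -0.3572
Step 2: grad_x = 2*1*0.7021 = 1.4042, grad_y = 2*4*-0.3572 = -2.8578
  x_2 = 0.7021 - 0.1*1.4042 = 0.5617
  y_2 = -0.3572 - 0.1*-2.8578 = -0.0714
Step 3: grad_x = 2*1*0.5617 = 1.1233, grad_y = 2*4*-0.0714 = -0.5716
  x_3 = 0.5617 - 0.1*1.1233 = 0.4493
  y_3 = -0.0714 - 0.1*-0.5716 = -0.0143
f(0.4493, -0.0143) = 1*0.4493^2 + 4*(-0.0143)^2 = 0.2027


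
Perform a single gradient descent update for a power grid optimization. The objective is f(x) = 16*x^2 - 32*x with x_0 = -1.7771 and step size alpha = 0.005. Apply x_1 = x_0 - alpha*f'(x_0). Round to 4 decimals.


We compute the gradient at x_0 and apply the update.
f'(x) = 32*x - 32
f'(-1.7771) = 32*-1.7771 - 32 = -88.8672
x_1 = -1.7771 - 0.005*-88.8672 = -1.3328


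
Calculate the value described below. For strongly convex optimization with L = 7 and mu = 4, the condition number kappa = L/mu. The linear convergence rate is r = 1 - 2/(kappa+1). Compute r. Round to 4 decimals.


Step 1: Compute the condition number.
kappa = L/mu = 7/4 = 1.75
Step 2: Compute the convergence rate.
r = 1 - 2/(kappa + 1) = 1 - 2*mu/(L + mu) = (L - mu)/(L + mu) = 3/11 = 0.2727


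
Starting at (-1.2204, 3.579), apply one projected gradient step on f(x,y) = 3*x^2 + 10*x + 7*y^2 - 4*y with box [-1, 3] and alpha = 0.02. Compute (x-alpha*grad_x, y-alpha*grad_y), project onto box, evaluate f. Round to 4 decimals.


Step 1: Compute gradient at (-1.2204, 3.579).
grad_x = 2*3*-1.2204 + 10 = 2.6776
grad_y = 2*7*3.579 - 4 = 46.106
Step 2: Gradient step.
x_raw = -1.2204 - 0.02*2.6776 = -1.274
y_raw = 3.579 - 0.02*46.106 = 2.6569
Step 3: Project onto [-1, 3].
x_proj = clip(-1.274) = -1.0
y_proj = clip(2.6569) = 2.6569
Step 4: Evaluate f.
f(-1.0, 2.6569) = 31.7856


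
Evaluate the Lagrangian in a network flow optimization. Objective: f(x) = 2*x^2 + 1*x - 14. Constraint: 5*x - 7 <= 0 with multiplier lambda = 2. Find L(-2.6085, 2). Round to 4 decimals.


Step 1: Evaluate f(x).
f(-2.6085) = 2*(-2.6085)^2 + 1*(-2.6085) - 14 = -3.0
Step 2: Evaluate g(x).
g(-2.6085) = 5*-2.6085 - 7 = -20.0425
Step 3: Compute Lagrangian.
L = -3.0 + 2*-20.0425 = -43.085


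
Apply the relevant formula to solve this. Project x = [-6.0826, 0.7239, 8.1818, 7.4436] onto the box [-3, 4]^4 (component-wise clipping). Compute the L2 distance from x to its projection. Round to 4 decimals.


Project each component onto [-3, 4].
clip(-6.0826) = -3.0, clip(0.7239) = 0.7239, clip(8.1818) = 4.0, clip(7.4436) = 4.0
Projection = [-3.0, 0.7239, 4.0, 4.0]
Squared diffs: [9.5024, 0.0, 17.4875, 11.8584]
Distance = sqrt(38.8483) = 6.2328


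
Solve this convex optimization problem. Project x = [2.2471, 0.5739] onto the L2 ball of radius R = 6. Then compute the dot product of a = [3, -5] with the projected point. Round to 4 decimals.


Step 1: Compute ||x|| (intermediates to 6 decimals).
||x|| = sqrt(2.2471^2 + 0.5739^2) = 2.319228
Step 2: Project.
Since ||x|| <= R, proj = x (no scaling needed).
proj(x) = [2.2471, 0.5739]
Step 3: Dot product.
a^T * proj(x) = 3*2.2471 - 5*0.5739 = 3.8718


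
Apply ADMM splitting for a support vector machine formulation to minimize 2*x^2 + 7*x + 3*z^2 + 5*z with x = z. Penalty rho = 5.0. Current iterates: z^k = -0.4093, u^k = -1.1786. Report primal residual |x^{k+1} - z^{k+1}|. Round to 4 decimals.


ADMM iteration with rho = 5.0, z^k = -0.4093, u^k = -1.1786
Step 1: x-update.
Minimize 2*x^2 + 7*x + (5.0/2)*(x + 0.4093 - 1.1786)^2
FOC: (2*2 + 5.0)*x = -7 + 5.0*(-0.4093 + 1.1786)
x^{k+1} = -0.3504
Step 2: z-update.
Minimize 3*z^2 + 5*z + (5.0/2)*(-0.3504 - z - 1.1786)^2
FOC: (2*3 + 5.0)*z = -5 + 5.0*(-0.3504 - 1.1786)
z^{k+1} = -1.1495
Step 3: u-update.
u^{k+1} = -1.1786 - 0.3504 + 1.1495 = -0.3794
Step 4: Primal residual = |-0.3504 + 1.1495| = 0.7992


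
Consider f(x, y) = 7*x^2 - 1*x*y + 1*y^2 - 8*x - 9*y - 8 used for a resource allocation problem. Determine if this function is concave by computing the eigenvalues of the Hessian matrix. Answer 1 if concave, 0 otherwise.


The Hessian of f(x,y) = 7*x^2 - 1*x*y + 1*y^2 - 8*x - 9*y - 8 is:
H = [[14, -1], [-1, 2]]
Trace = 14 + 2 = 16
Determinant = 14*2 - (-1)^2 = 27
Discriminant = (16)^2 - 4*27 = 148.0
Eigenvalues: lambda_1 = 1.9172, lambda_2 = 14.0828
The function is not concave.

0


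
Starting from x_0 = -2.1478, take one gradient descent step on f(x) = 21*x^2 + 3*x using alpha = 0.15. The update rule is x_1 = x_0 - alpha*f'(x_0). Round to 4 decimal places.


We compute the gradient at x_0 and apply the update.
f'(x) = 42*x + 3
f'(-2.1478) = 42*-2.1478 + 3 = -87.2076
x_1 = -2.1478 - 0.15*-87.2076 = 10.9333


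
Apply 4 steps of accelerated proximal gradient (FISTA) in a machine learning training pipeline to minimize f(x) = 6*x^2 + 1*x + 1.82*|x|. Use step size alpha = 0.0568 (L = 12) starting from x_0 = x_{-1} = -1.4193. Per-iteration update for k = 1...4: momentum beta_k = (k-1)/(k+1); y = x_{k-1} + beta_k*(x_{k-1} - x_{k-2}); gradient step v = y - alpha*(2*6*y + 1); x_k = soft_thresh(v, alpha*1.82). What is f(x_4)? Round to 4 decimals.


FISTA on f(x) = 6*x^2 + 1*x + 1.82*|x|
L = 12, alpha = 0.0568
Iteration 1: beta = 0.0, y = -1.4193 + 0.0*(-1.4193 + 1.4193) = -1.4193
  grad(y) = -16.0316, v = y - alpha*grad = -0.5087
  prox(v) = soft_thresh(-0.5087, 0.1034) = -0.4053
Iteration 2: beta = 0.3333, y = -0.4053 + 0.3333*(-0.4053 + 1.4193) = -0.0673
  grad(y) = 0.1919, v = y - alpha*grad = -0.0782
  prox(v) = soft_thresh(-0.0782, 0.1034) = 0.0
Iteration 3: beta = 0.5, y = 0.0 + 0.5*(0.0 + 0.4053) = 0.2027
  grad(y) = 3.432, v = y - alpha*grad = 0.0077
  prox(v) = soft_thresh(0.0077, 0.1034) = 0.0
Iteration 4: beta = 0.6, y = 0.0 + 0.6*(0.0 - 0.0) = 0.0
  grad(y) = 1.0, v = y - alpha*grad = -0.0568
  prox(v) = soft_thresh(-0.0568, 0.1034) = 0.0
f(x_4) = 6*0.0^2 + 1*0.0 + 1.82*|0.0| = 0.0


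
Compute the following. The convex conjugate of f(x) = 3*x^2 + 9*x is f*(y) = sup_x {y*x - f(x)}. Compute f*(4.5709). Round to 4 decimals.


f*(y) = sup_x {y*x - a*x^2 - b*x} = sup_x {(y-b)*x - a*x^2}
FOC: (y - b) - 2a*x = 0 => x* = (y - b)/(2a)
x* = (4.5709 - 9)/(2*3) = -0.7382
f*(4.5709) = (y-b)^2/(4a) = (4.5709 - 9)^2/(4*3)
= 19.6169/12 = 1.6347


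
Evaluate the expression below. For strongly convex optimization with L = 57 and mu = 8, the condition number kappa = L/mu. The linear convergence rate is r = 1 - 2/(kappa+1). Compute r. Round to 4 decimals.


Step 1: Compute the condition number.
kappa = L/mu = 57/8 = 7.125
Step 2: Compute the convergence rate.
r = 1 - 2/(kappa + 1) = 1 - 2*mu/(L + mu) = (L - mu)/(L + mu) = 49/65 = 0.7538
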